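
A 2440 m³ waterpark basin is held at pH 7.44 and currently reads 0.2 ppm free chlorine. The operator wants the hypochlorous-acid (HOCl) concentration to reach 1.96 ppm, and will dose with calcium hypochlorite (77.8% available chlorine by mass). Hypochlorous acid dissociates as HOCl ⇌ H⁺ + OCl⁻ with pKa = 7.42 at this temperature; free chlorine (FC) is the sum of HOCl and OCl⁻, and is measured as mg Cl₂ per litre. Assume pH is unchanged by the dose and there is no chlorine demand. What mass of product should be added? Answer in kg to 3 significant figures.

12.0 kg

Volume: 2440 m³ = 2,440,000 L.
[OCl⁻]/[HOCl] = 10^(pH − pKa) = 10^(7.44 − 7.42) = 1.047; fraction as HOCl = 1/(1 + 1.047) = 0.4885.
Free chlorine required for 1.96 ppm HOCl: 1.96 / 0.4885 = 4.012 ppm.
FC to add: 4.012 − 0.2 = 3.812 mg/L as Cl₂.
Cl₂ equivalent: 3.812 mg/L × 2,440,000 L = 9302 g.
Product at 77.8% available Cl: 9302 / 0.778 = 11,960 g.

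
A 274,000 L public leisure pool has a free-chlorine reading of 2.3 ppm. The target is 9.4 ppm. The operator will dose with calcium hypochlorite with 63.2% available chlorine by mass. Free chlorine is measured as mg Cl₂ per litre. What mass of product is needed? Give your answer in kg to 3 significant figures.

Chlorine deficit: 9.4 − 2.3 = 7.1 ppm = 7.1 mg/L as Cl₂.
Cl₂ equivalent needed: 7.1 mg/L × 274,000 L = 1,945,000 mg = 1945 g.
Product at 63.2% available chlorine: 1945 / 0.632 = 3078 g.

3.08 kg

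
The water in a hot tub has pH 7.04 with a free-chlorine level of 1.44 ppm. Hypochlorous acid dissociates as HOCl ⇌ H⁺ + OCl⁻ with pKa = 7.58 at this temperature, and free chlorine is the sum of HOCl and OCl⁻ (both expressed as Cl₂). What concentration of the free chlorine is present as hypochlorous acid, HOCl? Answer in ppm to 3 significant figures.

[OCl⁻]/[HOCl] = 10^(pH − pKa) = 10^(7.04 − 7.58) = 10^-0.54 = 0.2884.
Fraction as HOCl = 1 / (1 + 0.2884) = 0.7762.
HOCl = 0.7762 × 1.44 ppm = 1.118 ppm.

1.12 ppm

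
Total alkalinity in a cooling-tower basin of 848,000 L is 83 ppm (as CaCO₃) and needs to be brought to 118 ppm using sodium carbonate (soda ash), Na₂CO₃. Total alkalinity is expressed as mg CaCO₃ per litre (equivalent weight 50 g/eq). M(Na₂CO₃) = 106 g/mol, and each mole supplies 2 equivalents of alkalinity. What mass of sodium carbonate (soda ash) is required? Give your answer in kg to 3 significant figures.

Alkalinity to add: (118 − 83) = 35 mg/L as CaCO₃ × 848,000 L = 29,680 g as CaCO₃.
Equivalents: 29,680 g ÷ 50 g/eq = 593.6 eq.
Each mole of Na₂CO₃ supplies 2 eq, so 593.6 / 2 = 296.8 mol.
Mass: 296.8 mol × 106 g/mol = 31,460 g.

31.5 kg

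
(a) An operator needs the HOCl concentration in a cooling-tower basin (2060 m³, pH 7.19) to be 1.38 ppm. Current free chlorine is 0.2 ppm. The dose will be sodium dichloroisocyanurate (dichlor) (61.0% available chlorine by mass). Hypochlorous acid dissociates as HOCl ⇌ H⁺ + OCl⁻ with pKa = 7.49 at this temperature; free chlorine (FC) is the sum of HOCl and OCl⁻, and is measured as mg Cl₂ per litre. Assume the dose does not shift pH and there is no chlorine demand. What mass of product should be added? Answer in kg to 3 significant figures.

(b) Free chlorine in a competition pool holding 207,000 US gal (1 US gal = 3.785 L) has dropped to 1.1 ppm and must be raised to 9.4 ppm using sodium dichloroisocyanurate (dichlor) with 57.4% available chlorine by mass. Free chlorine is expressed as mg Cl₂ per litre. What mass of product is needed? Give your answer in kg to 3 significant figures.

(a) 6.32 kg; (b) 11.3 kg

(a) Volume: 2060 m³ = 2,060,000 L.
(a) [OCl⁻]/[HOCl] = 10^(pH − pKa) = 10^(7.19 − 7.49) = 0.5012; fraction as HOCl = 1/(1 + 0.5012) = 0.6661.
(a) Free chlorine required for 1.38 ppm HOCl: 1.38 / 0.6661 = 2.072 ppm.
(a) FC to add: 2.072 − 0.2 = 1.872 mg/L as Cl₂.
(a) Cl₂ equivalent: 1.872 mg/L × 2,060,000 L = 3856 g.
(a) Product at 61.0% available Cl: 3856 / 0.61 = 6321 g.

(b) Volume: 207,000 US gal × 3.785 L/gal = 783,495 L.
(b) Chlorine deficit: 9.4 − 1.1 = 8.3 ppm = 8.3 mg/L as Cl₂.
(b) Cl₂ equivalent needed: 8.3 mg/L × 783,495 L = 6,503,000 mg = 6503 g.
(b) Product at 57.4% available chlorine: 6503 / 0.574 = 11,330 g.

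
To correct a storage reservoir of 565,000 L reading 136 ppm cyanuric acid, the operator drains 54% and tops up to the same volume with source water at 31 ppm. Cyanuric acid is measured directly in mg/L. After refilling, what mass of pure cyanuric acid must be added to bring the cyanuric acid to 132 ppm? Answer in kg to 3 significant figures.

29.8 kg

After draining 54% and refilling: 136 × 0.46 + 31 × 0.54 = 79.3 ppm.
Deficit to target: 132 − 79.3 = 52.7 mg/L.
Mass: 52.7 mg/L × 565,000 L = 29,780 g cyanuric acid.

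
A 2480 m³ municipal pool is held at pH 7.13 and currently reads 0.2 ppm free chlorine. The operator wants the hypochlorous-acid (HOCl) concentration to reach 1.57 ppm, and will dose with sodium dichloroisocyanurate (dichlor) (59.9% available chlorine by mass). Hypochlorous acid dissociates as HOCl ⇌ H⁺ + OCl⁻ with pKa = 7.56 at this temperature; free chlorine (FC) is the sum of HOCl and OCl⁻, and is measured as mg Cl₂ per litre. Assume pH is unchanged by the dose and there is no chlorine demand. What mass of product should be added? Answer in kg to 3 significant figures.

8.09 kg

Volume: 2480 m³ = 2,480,000 L.
[OCl⁻]/[HOCl] = 10^(pH − pKa) = 10^(7.13 − 7.56) = 0.3715; fraction as HOCl = 1/(1 + 0.3715) = 0.7291.
Free chlorine required for 1.57 ppm HOCl: 1.57 / 0.7291 = 2.153 ppm.
FC to add: 2.153 − 0.2 = 1.953 mg/L as Cl₂.
Cl₂ equivalent: 1.953 mg/L × 2,480,000 L = 4844 g.
Product at 59.9% available Cl: 4844 / 0.599 = 8087 g.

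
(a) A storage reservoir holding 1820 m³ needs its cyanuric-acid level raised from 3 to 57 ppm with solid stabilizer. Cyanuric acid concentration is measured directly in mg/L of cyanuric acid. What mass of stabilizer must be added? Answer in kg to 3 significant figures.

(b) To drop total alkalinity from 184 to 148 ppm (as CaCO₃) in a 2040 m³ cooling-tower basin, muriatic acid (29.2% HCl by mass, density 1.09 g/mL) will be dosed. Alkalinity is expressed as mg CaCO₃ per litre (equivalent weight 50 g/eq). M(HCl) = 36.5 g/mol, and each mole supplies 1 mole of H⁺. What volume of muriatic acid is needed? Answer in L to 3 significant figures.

(a) 98.3 kg; (b) 168 L

(a) Volume: 1820 m³ = 1,820,000 L.
(a) CYA to add: (57 − 3) = 54 mg/L × 1,820,000 L = 98,280 g cyanuric acid.

(b) Volume: 2040 m³ = 2,040,000 L.
(b) Alkalinity to neutralize: (184 − 148) = 36 mg/L as CaCO₃ × 2,040,000 L = 73,440 g as CaCO₃.
(b) Equivalents of H⁺ required: 73,440 ÷ 50 g/eq = 1469 eq = 1469 mol HCl.
(b) Mass of HCl: 1469 × 36.5 = 53,610 g.
(b) Mass of 29.2% solution: 53,610 / 0.292 = 183,600 g.
(b) Volume: 183,600 g ÷ 1.09 g/mL = 168,400 mL.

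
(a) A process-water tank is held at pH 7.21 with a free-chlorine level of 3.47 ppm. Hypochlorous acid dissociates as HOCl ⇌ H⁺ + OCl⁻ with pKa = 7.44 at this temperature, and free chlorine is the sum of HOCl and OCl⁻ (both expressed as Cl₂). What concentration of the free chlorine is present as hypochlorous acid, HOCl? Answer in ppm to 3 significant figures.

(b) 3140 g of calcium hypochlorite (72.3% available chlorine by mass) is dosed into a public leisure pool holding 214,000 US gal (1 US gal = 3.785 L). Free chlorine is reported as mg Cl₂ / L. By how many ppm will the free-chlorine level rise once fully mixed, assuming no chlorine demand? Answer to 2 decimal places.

(a) 2.18 ppm; (b) 2.80 ppm

(a) [OCl⁻]/[HOCl] = 10^(pH − pKa) = 10^(7.21 − 7.44) = 10^-0.23 = 0.5888.
(a) Fraction as HOCl = 1 / (1 + 0.5888) = 0.6294.
(a) HOCl = 0.6294 × 3.47 ppm = 2.184 ppm.

(b) Volume: 214,000 US gal × 3.785 L/gal = 809,990 L.
(b) Available chlorine delivered: 3140 g × 0.723 = 2270 g as Cl₂.
(b) Concentration rise: 2270 g / 809,990 L = 2.803 mg/L = 2.80 ppm.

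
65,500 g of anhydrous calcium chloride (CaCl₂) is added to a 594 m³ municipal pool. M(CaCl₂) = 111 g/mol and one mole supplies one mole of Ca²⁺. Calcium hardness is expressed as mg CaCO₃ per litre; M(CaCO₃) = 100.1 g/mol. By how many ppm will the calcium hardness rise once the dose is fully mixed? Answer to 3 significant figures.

99.4 ppm

Volume: 594 m³ = 594,000 L.
Moles of Ca²⁺: 65,500 g ÷ 111 g/mol = 590.1 mol.
As CaCO₃: 590.1 mol × 100.1 g/mol = 59,070 g.
Rise: 59,070 g / 594,000 L × 1000 = 99.44 mg/L.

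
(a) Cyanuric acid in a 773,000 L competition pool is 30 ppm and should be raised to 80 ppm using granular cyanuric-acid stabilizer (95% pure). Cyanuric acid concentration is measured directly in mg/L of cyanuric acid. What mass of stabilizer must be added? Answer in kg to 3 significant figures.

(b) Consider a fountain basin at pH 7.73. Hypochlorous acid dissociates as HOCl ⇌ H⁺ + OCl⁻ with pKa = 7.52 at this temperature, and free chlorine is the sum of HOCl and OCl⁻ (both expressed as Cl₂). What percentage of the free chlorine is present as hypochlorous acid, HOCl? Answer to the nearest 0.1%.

(a) 40.7 kg; (b) 38.1%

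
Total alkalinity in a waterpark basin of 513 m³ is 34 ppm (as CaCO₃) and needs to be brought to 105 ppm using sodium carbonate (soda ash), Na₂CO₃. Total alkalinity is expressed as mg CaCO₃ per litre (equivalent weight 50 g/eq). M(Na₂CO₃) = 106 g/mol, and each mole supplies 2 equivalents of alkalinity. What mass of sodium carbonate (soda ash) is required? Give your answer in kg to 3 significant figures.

38.6 kg

Volume: 513 m³ = 513,000 L.
Alkalinity to add: (105 − 34) = 71 mg/L as CaCO₃ × 513,000 L = 36,420 g as CaCO₃.
Equivalents: 36,420 g ÷ 50 g/eq = 728.5 eq.
Each mole of Na₂CO₃ supplies 2 eq, so 728.5 / 2 = 364.2 mol.
Mass: 364.2 mol × 106 g/mol = 38,610 g.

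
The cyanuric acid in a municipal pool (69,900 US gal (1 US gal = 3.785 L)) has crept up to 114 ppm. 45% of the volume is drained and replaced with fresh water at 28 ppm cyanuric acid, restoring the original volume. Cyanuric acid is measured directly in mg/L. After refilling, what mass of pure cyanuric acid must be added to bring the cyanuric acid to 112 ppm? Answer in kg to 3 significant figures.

9.71 kg

Volume: 69,900 US gal × 3.785 L/gal = 264,572 L.
After draining 45% and refilling: 114 × 0.55 + 28 × 0.45 = 75.3 ppm.
Deficit to target: 112 − 75.3 = 36.7 mg/L.
Mass: 36.7 mg/L × 264,572 L = 9710 g cyanuric acid.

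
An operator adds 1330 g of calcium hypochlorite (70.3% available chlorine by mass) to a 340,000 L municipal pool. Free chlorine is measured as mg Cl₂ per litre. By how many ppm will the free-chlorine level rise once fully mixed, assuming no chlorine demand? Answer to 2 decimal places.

Available chlorine delivered: 1330 g × 0.703 = 935 g as Cl₂.
Concentration rise: 935 g / 340,000 L = 2.75 mg/L = 2.75 ppm.

2.75 ppm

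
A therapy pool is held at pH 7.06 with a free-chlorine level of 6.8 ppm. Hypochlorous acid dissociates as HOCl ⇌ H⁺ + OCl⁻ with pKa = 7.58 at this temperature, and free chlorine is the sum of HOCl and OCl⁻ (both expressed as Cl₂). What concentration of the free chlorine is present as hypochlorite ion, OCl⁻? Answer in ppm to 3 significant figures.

1.58 ppm

[OCl⁻]/[HOCl] = 10^(pH − pKa) = 10^(7.06 − 7.58) = 10^-0.52 = 0.302.
Fraction as HOCl = 1 / (1 + 0.302) = 0.7681.
OCl⁻ = (1 − 0.7681) × 6.8 ppm = 1.577 ppm.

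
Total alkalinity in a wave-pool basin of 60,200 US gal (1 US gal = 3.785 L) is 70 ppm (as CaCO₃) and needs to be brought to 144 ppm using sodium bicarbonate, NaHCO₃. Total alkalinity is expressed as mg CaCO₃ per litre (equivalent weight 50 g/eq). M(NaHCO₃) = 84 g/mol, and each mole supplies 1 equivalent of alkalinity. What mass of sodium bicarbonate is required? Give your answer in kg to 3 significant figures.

28.3 kg

Volume: 60,200 US gal × 3.785 L/gal = 227,857 L.
Alkalinity to add: (144 − 70) = 74 mg/L as CaCO₃ × 227,857 L = 16,860 g as CaCO₃.
Equivalents: 16,860 g ÷ 50 g/eq = 337.2 eq.
NaHCO₃ supplies 1 eq per mole → 337.2 mol.
Mass: 337.2 mol × 84 g/mol = 28,330 g.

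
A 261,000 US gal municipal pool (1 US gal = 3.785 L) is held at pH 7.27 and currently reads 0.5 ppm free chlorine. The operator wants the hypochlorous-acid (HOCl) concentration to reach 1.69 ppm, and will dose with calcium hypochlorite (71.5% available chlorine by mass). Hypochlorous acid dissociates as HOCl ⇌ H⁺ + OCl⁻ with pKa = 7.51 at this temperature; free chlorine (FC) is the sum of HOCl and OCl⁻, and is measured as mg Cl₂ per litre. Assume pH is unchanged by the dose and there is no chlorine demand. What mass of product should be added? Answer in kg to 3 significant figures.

2.99 kg

Volume: 261,000 US gal × 3.785 L/gal = 987,885 L.
[OCl⁻]/[HOCl] = 10^(pH − pKa) = 10^(7.27 − 7.51) = 0.5754; fraction as HOCl = 1/(1 + 0.5754) = 0.6347.
Free chlorine required for 1.69 ppm HOCl: 1.69 / 0.6347 = 2.662 ppm.
FC to add: 2.662 − 0.5 = 2.162 mg/L as Cl₂.
Cl₂ equivalent: 2.162 mg/L × 987,885 L = 2136 g.
Product at 71.5% available Cl: 2136 / 0.715 = 2988 g.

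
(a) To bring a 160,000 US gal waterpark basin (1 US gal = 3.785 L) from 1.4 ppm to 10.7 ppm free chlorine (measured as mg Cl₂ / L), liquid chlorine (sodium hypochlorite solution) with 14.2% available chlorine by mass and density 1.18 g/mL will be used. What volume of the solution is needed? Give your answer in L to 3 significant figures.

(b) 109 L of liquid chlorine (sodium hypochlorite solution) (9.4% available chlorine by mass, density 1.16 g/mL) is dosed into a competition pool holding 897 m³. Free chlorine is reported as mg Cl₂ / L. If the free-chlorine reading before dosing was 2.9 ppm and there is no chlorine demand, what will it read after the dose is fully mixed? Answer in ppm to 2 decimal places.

(a) 33.6 L; (b) 16.15 ppm

(a) Volume: 160,000 US gal × 3.785 L/gal = 605,600 L.
(a) Chlorine deficit: 10.7 − 1.4 = 9.3 ppm = 9.3 mg/L as Cl₂.
(a) Cl₂ equivalent needed: 9.3 mg/L × 605,600 L = 5,632,000 mg = 5632 g.
(a) Product at 14.2% available chlorine: 5632 / 0.142 = 39,660 g.
(a) Volume at density 1.18 g/mL: 39,660 g ÷ 1.18 g/mL = 33,610 mL.

(b) Volume: 897 m³ = 897,000 L.
(b) Mass of solution: 109 L × 1000 mL/L × 1.16 g/mL = 126,400 g.
(b) Available chlorine delivered: 126,400 g × 0.094 = 11,890 g as Cl₂.
(b) Concentration rise: 11,890 g / 897,000 L = 13.25 mg/L = 13.25 ppm.
(b) Final FC: 2.9 + 13.25 = 16.15 ppm.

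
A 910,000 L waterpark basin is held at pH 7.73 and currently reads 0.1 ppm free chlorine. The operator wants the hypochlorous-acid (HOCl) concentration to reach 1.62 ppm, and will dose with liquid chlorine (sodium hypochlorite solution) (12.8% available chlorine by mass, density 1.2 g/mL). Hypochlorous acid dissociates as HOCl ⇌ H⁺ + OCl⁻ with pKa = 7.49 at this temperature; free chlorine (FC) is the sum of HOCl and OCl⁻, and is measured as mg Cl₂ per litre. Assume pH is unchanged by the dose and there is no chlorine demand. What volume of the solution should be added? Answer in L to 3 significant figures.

25.7 L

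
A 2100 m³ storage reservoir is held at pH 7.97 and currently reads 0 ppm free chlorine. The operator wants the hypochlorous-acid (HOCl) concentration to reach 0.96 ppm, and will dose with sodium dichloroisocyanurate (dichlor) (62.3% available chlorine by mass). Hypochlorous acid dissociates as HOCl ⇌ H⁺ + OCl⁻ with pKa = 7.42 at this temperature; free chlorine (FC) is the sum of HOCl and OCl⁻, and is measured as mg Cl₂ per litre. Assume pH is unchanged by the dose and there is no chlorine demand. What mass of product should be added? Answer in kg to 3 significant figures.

14.7 kg

Volume: 2100 m³ = 2,100,000 L.
[OCl⁻]/[HOCl] = 10^(pH − pKa) = 10^(7.97 − 7.42) = 3.548; fraction as HOCl = 1/(1 + 3.548) = 0.2199.
Free chlorine required for 0.96 ppm HOCl: 0.96 / 0.2199 = 4.366 ppm.
FC to add: 4.366 − 0 = 4.366 mg/L as Cl₂.
Cl₂ equivalent: 4.366 mg/L × 2,100,000 L = 9169 g.
Product at 62.3% available Cl: 9169 / 0.623 = 14,720 g.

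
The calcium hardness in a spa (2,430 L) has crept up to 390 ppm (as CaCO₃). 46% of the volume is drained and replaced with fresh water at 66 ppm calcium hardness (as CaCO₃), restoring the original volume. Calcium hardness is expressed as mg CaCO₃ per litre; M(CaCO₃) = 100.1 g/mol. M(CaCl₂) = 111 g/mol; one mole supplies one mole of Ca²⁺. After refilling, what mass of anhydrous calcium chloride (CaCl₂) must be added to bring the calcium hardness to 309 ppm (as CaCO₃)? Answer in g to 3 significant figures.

After draining 46% and refilling: 390 × 0.54 + 66 × 0.46 = 240.96 ppm.
Deficit to target: 309 − 240.96 = 68.04 mg/L.
As CaCO₃: 68.04 mg/L × 2,430 L = 165.3 g; ÷ 100.1 = 1.652 mol Ca²⁺.
Mass: 1.652 × 111 = 183.3 g.

183 g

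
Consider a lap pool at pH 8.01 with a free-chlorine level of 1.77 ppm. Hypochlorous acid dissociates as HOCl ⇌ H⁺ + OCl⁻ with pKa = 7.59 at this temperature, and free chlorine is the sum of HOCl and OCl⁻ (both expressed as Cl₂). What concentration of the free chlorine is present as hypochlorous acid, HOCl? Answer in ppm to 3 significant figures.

[OCl⁻]/[HOCl] = 10^(pH − pKa) = 10^(8.01 − 7.59) = 10^0.42 = 2.63.
Fraction as HOCl = 1 / (1 + 2.63) = 0.2755.
HOCl = 0.2755 × 1.77 ppm = 0.4876 ppm.

0.488 ppm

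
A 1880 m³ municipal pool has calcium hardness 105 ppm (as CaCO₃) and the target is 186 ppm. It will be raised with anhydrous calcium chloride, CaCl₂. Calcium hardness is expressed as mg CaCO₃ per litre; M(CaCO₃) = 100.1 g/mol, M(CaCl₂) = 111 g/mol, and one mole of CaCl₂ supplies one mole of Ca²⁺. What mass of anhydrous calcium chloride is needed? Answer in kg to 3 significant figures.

Volume: 1880 m³ = 1,880,000 L.
Hardness to add: (186 − 105) = 81 mg/L as CaCO₃ × 1,880,000 L = 152,300 g as CaCO₃.
Moles of Ca²⁺ (1 mol Ca²⁺ ≡ 1 mol CaCO₃): 152,300 / 100.1 g/mol = 1521 mol.
Mass of CaCl₂: 1521 × 111 = 168,900 g.

169 kg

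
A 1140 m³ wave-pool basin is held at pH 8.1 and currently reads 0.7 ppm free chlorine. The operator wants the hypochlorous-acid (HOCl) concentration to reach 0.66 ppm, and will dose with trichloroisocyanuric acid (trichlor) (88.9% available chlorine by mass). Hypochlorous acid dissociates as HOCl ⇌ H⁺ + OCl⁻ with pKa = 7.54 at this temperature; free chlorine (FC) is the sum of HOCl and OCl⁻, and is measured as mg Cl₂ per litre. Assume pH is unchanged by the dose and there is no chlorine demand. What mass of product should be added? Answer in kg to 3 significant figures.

3.02 kg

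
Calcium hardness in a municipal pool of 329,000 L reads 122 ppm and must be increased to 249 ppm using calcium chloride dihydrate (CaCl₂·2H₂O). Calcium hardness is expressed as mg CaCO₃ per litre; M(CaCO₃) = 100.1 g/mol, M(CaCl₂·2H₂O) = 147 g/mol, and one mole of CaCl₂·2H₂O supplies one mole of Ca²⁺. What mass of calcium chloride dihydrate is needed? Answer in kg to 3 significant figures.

61.4 kg

Hardness to add: (249 − 122) = 127 mg/L as CaCO₃ × 329,000 L = 41,780 g as CaCO₃.
Moles of Ca²⁺ (1 mol Ca²⁺ ≡ 1 mol CaCO₃): 41,780 / 100.1 g/mol = 417.4 mol.
Mass of CaCl₂·2H₂O: 417.4 × 147 = 61,360 g.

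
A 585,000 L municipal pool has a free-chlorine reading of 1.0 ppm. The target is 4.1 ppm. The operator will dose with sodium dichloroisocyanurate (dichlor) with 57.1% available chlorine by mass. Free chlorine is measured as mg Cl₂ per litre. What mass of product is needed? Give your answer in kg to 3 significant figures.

3.18 kg

Chlorine deficit: 4.1 − 1.0 = 3.1 ppm = 3.1 mg/L as Cl₂.
Cl₂ equivalent needed: 3.1 mg/L × 585,000 L = 1,814,000 mg = 1814 g.
Product at 57.1% available chlorine: 1814 / 0.571 = 3176 g.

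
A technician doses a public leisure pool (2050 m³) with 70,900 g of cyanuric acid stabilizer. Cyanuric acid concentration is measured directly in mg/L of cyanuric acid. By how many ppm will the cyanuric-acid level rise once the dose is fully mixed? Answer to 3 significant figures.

Volume: 2050 m³ = 2,050,000 L.
Rise: 70,900 g / 2,050,000 L × 1000 = 34.59 mg/L.

34.6 ppm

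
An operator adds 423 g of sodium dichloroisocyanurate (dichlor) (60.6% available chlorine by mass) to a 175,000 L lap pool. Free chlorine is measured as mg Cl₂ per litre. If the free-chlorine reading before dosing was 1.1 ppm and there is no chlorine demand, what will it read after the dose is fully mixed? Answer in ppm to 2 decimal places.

Available chlorine delivered: 423 g × 0.606 = 256.3 g as Cl₂.
Concentration rise: 256.3 g / 175,000 L = 1.465 mg/L = 1.46 ppm.
Final FC: 1.1 + 1.46 = 2.56 ppm.

2.56 ppm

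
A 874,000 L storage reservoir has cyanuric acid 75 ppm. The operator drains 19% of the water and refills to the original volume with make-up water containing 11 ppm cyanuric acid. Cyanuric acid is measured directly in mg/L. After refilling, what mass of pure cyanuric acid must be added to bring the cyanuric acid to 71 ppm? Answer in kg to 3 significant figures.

7.13 kg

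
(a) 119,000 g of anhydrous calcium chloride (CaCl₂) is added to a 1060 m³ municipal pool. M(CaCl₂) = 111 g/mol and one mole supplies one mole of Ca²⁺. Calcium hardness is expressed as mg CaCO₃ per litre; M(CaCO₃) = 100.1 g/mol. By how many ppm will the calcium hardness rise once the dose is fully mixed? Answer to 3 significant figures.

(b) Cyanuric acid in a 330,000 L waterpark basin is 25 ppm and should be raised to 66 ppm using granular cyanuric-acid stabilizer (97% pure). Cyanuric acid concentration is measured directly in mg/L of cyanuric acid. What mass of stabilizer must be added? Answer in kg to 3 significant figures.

(a) 101 ppm; (b) 13.9 kg

(a) Volume: 1060 m³ = 1,060,000 L.
(a) Moles of Ca²⁺: 119,000 g ÷ 111 g/mol = 1072 mol.
(a) As CaCO₃: 1072 mol × 100.1 g/mol = 107,300 g.
(a) Rise: 107,300 g / 1,060,000 L × 1000 = 101.2 mg/L.

(b) CYA to add: (66 − 25) = 41 mg/L × 330,000 L = 13,530 g cyanuric acid.
(b) At 97% purity: 13,530 / 0.97 = 13,950 g product.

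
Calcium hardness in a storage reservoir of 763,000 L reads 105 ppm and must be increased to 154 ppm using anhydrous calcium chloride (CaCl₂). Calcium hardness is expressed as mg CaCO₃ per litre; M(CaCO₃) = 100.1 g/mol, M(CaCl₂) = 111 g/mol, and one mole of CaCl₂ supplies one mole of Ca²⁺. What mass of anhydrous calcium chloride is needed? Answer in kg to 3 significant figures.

41.5 kg

Hardness to add: (154 − 105) = 49 mg/L as CaCO₃ × 763,000 L = 37,390 g as CaCO₃.
Moles of Ca²⁺ (1 mol Ca²⁺ ≡ 1 mol CaCO₃): 37,390 / 100.1 g/mol = 373.5 mol.
Mass of CaCl₂: 373.5 × 111 = 41,460 g.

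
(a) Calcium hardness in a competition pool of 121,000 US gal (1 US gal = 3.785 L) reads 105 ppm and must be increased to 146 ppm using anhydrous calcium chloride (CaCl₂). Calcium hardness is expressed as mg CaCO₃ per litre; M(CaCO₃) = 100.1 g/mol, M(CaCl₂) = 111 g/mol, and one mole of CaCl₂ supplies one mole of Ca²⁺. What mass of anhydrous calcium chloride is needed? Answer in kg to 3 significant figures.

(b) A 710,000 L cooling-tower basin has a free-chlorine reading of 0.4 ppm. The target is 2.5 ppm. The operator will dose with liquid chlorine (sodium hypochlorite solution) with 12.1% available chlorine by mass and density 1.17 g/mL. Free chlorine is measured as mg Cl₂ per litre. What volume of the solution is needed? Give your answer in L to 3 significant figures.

(a) Volume: 121,000 US gal × 3.785 L/gal = 457,985 L.
(a) Hardness to add: (146 − 105) = 41 mg/L as CaCO₃ × 457,985 L = 18,780 g as CaCO₃.
(a) Moles of Ca²⁺ (1 mol Ca²⁺ ≡ 1 mol CaCO₃): 18,780 / 100.1 g/mol = 187.6 mol.
(a) Mass of CaCl₂: 187.6 × 111 = 20,820 g.

(b) Chlorine deficit: 2.5 − 0.4 = 2.1 ppm = 2.1 mg/L as Cl₂.
(b) Cl₂ equivalent needed: 2.1 mg/L × 710,000 L = 1,491,000 mg = 1491 g.
(b) Product at 12.1% available chlorine: 1491 / 0.121 = 12,320 g.
(b) Volume at density 1.17 g/mL: 12,320 g ÷ 1.17 g/mL = 10,530 mL.

(a) 20.8 kg; (b) 10.5 L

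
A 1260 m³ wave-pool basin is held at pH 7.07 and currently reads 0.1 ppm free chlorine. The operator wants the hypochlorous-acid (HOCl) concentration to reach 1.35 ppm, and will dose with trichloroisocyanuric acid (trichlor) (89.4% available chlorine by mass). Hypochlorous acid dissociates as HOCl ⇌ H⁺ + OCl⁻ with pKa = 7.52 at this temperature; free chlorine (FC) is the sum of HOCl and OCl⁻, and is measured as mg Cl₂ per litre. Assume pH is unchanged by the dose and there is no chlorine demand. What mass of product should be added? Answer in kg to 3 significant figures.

Volume: 1260 m³ = 1,260,000 L.
[OCl⁻]/[HOCl] = 10^(pH − pKa) = 10^(7.07 − 7.52) = 0.3548; fraction as HOCl = 1/(1 + 0.3548) = 0.7381.
Free chlorine required for 1.35 ppm HOCl: 1.35 / 0.7381 = 1.829 ppm.
FC to add: 1.829 − 0.1 = 1.729 mg/L as Cl₂.
Cl₂ equivalent: 1.729 mg/L × 1,260,000 L = 2179 g.
Product at 89.4% available Cl: 2179 / 0.894 = 2437 g.

2.44 kg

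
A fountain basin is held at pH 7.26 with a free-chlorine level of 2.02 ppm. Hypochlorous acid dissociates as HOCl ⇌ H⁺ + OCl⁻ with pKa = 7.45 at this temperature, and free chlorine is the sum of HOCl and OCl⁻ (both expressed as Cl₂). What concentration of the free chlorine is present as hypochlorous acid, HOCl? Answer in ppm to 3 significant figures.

1.23 ppm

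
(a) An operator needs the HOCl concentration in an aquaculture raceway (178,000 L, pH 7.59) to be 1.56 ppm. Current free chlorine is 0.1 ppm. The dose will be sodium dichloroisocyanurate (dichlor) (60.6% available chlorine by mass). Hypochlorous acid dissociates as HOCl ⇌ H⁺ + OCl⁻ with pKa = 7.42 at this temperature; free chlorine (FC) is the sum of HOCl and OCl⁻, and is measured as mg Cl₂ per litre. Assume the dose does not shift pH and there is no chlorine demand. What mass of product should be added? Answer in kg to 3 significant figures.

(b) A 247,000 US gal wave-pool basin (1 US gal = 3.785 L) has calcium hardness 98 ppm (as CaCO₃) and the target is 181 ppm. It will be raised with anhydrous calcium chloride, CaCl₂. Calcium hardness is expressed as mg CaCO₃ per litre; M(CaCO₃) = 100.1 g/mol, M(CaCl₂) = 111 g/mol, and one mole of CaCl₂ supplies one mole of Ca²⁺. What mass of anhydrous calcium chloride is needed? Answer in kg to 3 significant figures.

(a) 1.11 kg; (b) 86.0 kg

(a) [OCl⁻]/[HOCl] = 10^(pH − pKa) = 10^(7.59 − 7.42) = 1.479; fraction as HOCl = 1/(1 + 1.479) = 0.4034.
(a) Free chlorine required for 1.56 ppm HOCl: 1.56 / 0.4034 = 3.867 ppm.
(a) FC to add: 3.867 − 0.1 = 3.767 mg/L as Cl₂.
(a) Cl₂ equivalent: 3.767 mg/L × 178,000 L = 670.6 g.
(a) Product at 60.6% available Cl: 670.6 / 0.606 = 1107 g.

(b) Volume: 247,000 US gal × 3.785 L/gal = 934,895 L.
(b) Hardness to add: (181 − 98) = 83 mg/L as CaCO₃ × 934,895 L = 77,600 g as CaCO₃.
(b) Moles of Ca²⁺ (1 mol Ca²⁺ ≡ 1 mol CaCO₃): 77,600 / 100.1 g/mol = 775.2 mol.
(b) Mass of CaCl₂: 775.2 × 111 = 86,050 g.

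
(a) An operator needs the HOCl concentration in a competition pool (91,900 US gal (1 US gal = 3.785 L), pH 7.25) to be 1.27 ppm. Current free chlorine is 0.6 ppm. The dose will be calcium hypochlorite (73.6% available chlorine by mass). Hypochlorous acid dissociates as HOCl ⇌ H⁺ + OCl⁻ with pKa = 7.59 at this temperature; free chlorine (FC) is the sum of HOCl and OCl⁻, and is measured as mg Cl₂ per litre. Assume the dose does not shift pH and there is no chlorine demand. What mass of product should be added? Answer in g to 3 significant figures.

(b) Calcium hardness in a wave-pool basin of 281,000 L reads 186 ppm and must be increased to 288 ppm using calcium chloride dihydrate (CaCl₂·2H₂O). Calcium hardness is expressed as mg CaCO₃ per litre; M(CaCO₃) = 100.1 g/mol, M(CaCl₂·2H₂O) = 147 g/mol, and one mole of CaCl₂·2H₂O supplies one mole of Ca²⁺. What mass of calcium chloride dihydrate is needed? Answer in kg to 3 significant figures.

(a) 591 g; (b) 42.1 kg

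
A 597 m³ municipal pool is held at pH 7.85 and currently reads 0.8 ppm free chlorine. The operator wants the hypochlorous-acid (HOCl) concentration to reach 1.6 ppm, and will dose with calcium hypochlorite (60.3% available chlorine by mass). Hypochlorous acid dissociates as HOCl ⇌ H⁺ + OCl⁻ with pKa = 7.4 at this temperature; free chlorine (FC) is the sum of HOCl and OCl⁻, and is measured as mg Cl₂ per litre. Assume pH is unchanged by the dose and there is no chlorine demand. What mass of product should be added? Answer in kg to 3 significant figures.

Volume: 597 m³ = 597,000 L.
[OCl⁻]/[HOCl] = 10^(pH − pKa) = 10^(7.85 − 7.4) = 2.818; fraction as HOCl = 1/(1 + 2.818) = 0.2619.
Free chlorine required for 1.6 ppm HOCl: 1.6 / 0.2619 = 6.109 ppm.
FC to add: 6.109 − 0.8 = 5.309 mg/L as Cl₂.
Cl₂ equivalent: 5.309 mg/L × 597,000 L = 3170 g.
Product at 60.3% available Cl: 3170 / 0.603 = 5257 g.

5.26 kg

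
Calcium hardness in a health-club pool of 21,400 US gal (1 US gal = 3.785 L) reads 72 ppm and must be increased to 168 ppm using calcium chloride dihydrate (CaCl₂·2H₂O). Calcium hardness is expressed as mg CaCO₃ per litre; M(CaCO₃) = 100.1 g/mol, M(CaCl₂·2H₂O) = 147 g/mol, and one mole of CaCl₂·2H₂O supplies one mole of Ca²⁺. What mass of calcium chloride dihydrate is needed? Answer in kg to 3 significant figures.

11.4 kg

Volume: 21,400 US gal × 3.785 L/gal = 80,999 L.
Hardness to add: (168 − 72) = 96 mg/L as CaCO₃ × 80,999 L = 7776 g as CaCO₃.
Moles of Ca²⁺ (1 mol Ca²⁺ ≡ 1 mol CaCO₃): 7776 / 100.1 g/mol = 77.68 mol.
Mass of CaCl₂·2H₂O: 77.68 × 147 = 11,420 g.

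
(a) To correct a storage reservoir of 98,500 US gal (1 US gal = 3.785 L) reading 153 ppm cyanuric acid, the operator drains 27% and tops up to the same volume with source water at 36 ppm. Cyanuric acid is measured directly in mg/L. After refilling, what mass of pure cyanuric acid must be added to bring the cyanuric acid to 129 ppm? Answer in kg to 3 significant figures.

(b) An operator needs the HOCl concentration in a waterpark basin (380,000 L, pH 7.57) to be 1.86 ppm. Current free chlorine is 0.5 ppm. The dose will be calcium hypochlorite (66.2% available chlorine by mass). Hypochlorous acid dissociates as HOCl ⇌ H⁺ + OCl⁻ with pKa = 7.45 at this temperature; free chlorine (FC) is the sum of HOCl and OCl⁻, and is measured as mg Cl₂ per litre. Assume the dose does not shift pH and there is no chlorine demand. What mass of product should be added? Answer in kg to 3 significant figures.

(a) 2.83 kg; (b) 2.19 kg

(a) Volume: 98,500 US gal × 3.785 L/gal = 372,822 L.
(a) After draining 27% and refilling: 153 × 0.73 + 36 × 0.27 = 121.41 ppm.
(a) Deficit to target: 129 − 121.41 = 7.59 mg/L.
(a) Mass: 7.59 mg/L × 372,822 L = 2830 g cyanuric acid.

(b) [OCl⁻]/[HOCl] = 10^(pH − pKa) = 10^(7.57 − 7.45) = 1.318; fraction as HOCl = 1/(1 + 1.318) = 0.4314.
(b) Free chlorine required for 1.86 ppm HOCl: 1.86 / 0.4314 = 4.312 ppm.
(b) FC to add: 4.312 − 0.5 = 3.812 mg/L as Cl₂.
(b) Cl₂ equivalent: 3.812 mg/L × 380,000 L = 1449 g.
(b) Product at 66.2% available Cl: 1449 / 0.662 = 2188 g.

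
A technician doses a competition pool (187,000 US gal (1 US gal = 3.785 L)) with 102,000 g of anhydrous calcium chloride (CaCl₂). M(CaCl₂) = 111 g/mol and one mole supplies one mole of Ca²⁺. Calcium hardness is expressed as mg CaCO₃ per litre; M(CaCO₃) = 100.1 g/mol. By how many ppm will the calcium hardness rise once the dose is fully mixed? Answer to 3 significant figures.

Volume: 187,000 US gal × 3.785 L/gal = 707,795 L.
Moles of Ca²⁺: 102,000 g ÷ 111 g/mol = 918.9 mol.
As CaCO₃: 918.9 mol × 100.1 g/mol = 91,980 g.
Rise: 91,980 g / 707,795 L × 1000 = 130 mg/L.

130 ppm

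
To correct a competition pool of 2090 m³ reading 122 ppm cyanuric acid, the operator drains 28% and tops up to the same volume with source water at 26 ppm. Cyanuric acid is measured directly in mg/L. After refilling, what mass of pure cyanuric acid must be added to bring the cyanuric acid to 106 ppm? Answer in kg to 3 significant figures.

22.7 kg

Volume: 2090 m³ = 2,090,000 L.
After draining 28% and refilling: 122 × 0.72 + 26 × 0.28 = 95.12 ppm.
Deficit to target: 106 − 95.12 = 10.88 mg/L.
Mass: 10.88 mg/L × 2,090,000 L = 22,740 g cyanuric acid.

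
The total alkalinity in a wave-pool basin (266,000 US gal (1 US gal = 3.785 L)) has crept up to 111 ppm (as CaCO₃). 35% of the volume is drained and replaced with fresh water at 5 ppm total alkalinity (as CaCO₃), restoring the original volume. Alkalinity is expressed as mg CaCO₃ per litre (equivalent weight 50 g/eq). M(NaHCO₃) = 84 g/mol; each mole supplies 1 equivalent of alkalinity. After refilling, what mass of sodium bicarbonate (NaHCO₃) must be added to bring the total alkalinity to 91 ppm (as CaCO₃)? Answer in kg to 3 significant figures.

28.9 kg

Volume: 266,000 US gal × 3.785 L/gal = 1,006,810 L.
After draining 35% and refilling: 111 × 0.65 + 5 × 0.35 = 73.9 ppm.
Deficit to target: 91 − 73.9 = 17.1 mg/L.
As CaCO₃: 17.1 mg/L × 1,006,810 L = 17,220 g; ÷ 50 g/eq ÷ 1 = 344.3 mol NaHCO₃.
Mass: 344.3 × 84 = 28,920 g.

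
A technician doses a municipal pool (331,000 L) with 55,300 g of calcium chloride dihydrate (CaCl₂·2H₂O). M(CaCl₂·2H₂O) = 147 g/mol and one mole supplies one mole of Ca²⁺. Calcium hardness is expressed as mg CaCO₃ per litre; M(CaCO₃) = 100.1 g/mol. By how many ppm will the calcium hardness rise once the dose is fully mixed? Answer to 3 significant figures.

Moles of Ca²⁺: 55,300 g ÷ 147 g/mol = 376.2 mol.
As CaCO₃: 376.2 mol × 100.1 g/mol = 37,660 g.
Rise: 37,660 g / 331,000 L × 1000 = 113.8 mg/L.

114 ppm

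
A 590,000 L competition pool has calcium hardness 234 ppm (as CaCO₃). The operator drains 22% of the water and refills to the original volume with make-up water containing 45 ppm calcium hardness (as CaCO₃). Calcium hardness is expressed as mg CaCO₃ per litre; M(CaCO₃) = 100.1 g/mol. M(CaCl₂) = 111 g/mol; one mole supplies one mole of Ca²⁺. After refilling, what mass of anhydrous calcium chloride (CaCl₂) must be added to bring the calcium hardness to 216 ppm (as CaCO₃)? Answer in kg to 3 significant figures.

After draining 22% and refilling: 234 × 0.78 + 45 × 0.22 = 192.42 ppm.
Deficit to target: 216 − 192.42 = 23.58 mg/L.
As CaCO₃: 23.58 mg/L × 590,000 L = 13,910 g; ÷ 100.1 = 139 mol Ca²⁺.
Mass: 139 × 111 = 15,430 g.

15.4 kg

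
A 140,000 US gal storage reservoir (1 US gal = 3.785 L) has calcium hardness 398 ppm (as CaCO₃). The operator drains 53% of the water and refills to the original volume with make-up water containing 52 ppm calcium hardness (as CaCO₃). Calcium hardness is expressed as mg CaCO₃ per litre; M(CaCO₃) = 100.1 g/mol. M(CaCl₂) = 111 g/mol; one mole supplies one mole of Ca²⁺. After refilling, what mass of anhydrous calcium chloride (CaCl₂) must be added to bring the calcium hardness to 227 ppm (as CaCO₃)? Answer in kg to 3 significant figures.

7.27 kg

Volume: 140,000 US gal × 3.785 L/gal = 529,900 L.
After draining 53% and refilling: 398 × 0.47 + 52 × 0.53 = 214.62 ppm.
Deficit to target: 227 − 214.62 = 12.38 mg/L.
As CaCO₃: 12.38 mg/L × 529,900 L = 6560 g; ÷ 100.1 = 65.54 mol Ca²⁺.
Mass: 65.54 × 111 = 7275 g.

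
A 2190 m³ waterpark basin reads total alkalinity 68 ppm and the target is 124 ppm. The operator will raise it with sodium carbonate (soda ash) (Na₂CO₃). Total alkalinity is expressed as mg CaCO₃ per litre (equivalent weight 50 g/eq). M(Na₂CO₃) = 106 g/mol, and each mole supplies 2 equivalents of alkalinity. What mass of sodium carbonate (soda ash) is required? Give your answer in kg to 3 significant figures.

Volume: 2190 m³ = 2,190,000 L.
Alkalinity to add: (124 − 68) = 56 mg/L as CaCO₃ × 2,190,000 L = 122,600 g as CaCO₃.
Equivalents: 122,600 g ÷ 50 g/eq = 2453 eq.
Each mole of Na₂CO₃ supplies 2 eq, so 2453 / 2 = 1226 mol.
Mass: 1226 mol × 106 g/mol = 130,000 g.

130 kg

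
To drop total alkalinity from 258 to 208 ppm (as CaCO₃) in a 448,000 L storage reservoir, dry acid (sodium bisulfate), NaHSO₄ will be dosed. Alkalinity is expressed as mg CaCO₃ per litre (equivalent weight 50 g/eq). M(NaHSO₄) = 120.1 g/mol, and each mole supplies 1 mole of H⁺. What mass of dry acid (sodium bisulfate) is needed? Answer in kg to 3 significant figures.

53.8 kg

Alkalinity to neutralize: (258 − 208) = 50 mg/L as CaCO₃ × 448,000 L = 22,400 g as CaCO₃.
Equivalents of H⁺ required: 22,400 ÷ 50 g/eq = 448 eq = 448 mol NaHSO₄.
Mass of NaHSO₄: 448 × 120.1 = 53,800 g.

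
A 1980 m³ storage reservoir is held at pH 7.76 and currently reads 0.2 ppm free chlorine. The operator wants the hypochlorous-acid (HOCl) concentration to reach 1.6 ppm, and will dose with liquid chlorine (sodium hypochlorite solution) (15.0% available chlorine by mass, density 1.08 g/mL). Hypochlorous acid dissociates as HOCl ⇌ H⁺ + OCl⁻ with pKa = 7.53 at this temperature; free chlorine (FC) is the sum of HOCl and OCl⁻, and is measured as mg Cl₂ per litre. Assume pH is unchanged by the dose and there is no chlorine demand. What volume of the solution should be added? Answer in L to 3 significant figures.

50.3 L

Volume: 1980 m³ = 1,980,000 L.
[OCl⁻]/[HOCl] = 10^(pH − pKa) = 10^(7.76 − 7.53) = 1.698; fraction as HOCl = 1/(1 + 1.698) = 0.3706.
Free chlorine required for 1.6 ppm HOCl: 1.6 / 0.3706 = 4.317 ppm.
FC to add: 4.317 − 0.2 = 4.117 mg/L as Cl₂.
Cl₂ equivalent: 4.117 mg/L × 1,980,000 L = 8152 g.
Product at 15.0% available Cl: 8152 / 0.15 = 54,350 g.
Volume: 54,350 g ÷ 1.08 g/mL = 50,320 mL.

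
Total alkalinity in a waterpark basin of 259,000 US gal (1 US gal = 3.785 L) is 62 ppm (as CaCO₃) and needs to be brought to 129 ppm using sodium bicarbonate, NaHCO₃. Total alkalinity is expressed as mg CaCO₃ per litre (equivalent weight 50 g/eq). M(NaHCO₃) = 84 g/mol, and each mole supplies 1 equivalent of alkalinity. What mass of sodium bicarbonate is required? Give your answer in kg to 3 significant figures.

110 kg

Volume: 259,000 US gal × 3.785 L/gal = 980,315 L.
Alkalinity to add: (129 − 62) = 67 mg/L as CaCO₃ × 980,315 L = 65,680 g as CaCO₃.
Equivalents: 65,680 g ÷ 50 g/eq = 1314 eq.
NaHCO₃ supplies 1 eq per mole → 1314 mol.
Mass: 1314 mol × 84 g/mol = 110,300 g.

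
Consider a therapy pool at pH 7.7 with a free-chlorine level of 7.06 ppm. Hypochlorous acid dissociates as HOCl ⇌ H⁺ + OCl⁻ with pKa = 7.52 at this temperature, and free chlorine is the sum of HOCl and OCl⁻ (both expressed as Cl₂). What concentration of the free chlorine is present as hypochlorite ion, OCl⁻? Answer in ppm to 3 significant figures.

4.25 ppm

[OCl⁻]/[HOCl] = 10^(pH − pKa) = 10^(7.7 − 7.52) = 10^0.18 = 1.514.
Fraction as HOCl = 1 / (1 + 1.514) = 0.3978.
OCl⁻ = (1 − 0.3978) × 7.06 ppm = 4.251 ppm.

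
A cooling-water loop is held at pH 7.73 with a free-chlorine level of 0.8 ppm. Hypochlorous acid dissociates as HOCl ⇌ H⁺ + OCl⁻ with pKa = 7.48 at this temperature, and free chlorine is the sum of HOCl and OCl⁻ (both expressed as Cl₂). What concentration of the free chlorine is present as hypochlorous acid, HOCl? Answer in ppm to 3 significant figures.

0.288 ppm

[OCl⁻]/[HOCl] = 10^(pH − pKa) = 10^(7.73 − 7.48) = 10^0.25 = 1.778.
Fraction as HOCl = 1 / (1 + 1.778) = 0.3599.
HOCl = 0.3599 × 0.8 ppm = 0.2879 ppm.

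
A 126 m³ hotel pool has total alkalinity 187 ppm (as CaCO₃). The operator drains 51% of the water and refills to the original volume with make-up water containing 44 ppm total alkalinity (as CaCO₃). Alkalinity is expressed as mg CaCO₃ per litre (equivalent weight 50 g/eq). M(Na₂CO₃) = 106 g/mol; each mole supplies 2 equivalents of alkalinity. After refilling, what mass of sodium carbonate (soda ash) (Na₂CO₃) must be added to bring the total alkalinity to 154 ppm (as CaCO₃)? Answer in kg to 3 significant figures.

Volume: 126 m³ = 126,000 L.
After draining 51% and refilling: 187 × 0.49 + 44 × 0.51 = 114.07 ppm.
Deficit to target: 154 − 114.07 = 39.93 mg/L.
As CaCO₃: 39.93 mg/L × 126,000 L = 5031 g; ÷ 50 g/eq ÷ 2 = 50.31 mol Na₂CO₃.
Mass: 50.31 × 106 = 5333 g.

5.33 kg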